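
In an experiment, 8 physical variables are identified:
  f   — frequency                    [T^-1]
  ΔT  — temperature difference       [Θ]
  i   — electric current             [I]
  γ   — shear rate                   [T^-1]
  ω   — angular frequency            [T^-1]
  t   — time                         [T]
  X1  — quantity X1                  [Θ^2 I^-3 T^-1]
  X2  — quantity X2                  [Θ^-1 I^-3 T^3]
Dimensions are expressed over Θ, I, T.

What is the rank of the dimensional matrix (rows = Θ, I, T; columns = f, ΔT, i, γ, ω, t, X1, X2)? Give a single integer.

Write exponents as rows Θ,I,T / cols f,ΔT,i,γ,ω,t,X1,X2:
  Θ: [ 0  1  0  0  0  0  2 -1]
  I: [ 0  0  1  0  0  0 -3 -3]
  T: [-1  0  0 -1 -1  1 -1  3]
Row reduction gives pivot columns f,ΔT,i; rank = 3

3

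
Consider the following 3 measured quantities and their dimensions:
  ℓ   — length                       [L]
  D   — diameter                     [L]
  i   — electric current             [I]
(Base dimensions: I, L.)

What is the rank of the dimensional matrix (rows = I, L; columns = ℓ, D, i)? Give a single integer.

2

Write exponents as rows I,L / cols ℓ,D,i:
  I: [ 0  0  1]
  L: [ 1  1  0]
RREF → pivots at {ℓ,i} ⇒ r = 2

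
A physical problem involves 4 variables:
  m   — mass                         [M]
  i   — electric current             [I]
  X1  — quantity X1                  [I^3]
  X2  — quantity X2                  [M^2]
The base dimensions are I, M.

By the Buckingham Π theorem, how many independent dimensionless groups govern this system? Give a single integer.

2

Exponent matrix [I,M] × [m,i,X1,X2]:
  I: [ 0  1  3  0]
  M: [ 1  0  0  2]
Echelon form has 2 nonzero rows (pivots: m,i)
n=4, r=2 ⇒ 2 dimensionless groups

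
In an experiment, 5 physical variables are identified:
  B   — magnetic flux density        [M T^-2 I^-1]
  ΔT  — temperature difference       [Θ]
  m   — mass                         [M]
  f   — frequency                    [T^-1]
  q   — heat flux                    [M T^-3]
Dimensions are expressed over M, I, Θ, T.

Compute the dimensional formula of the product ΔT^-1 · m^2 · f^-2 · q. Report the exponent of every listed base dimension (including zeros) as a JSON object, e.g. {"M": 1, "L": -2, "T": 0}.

{"M": 3, "I": 0, "Θ": -1, "T": -1}

Dimensional matrix (M×I×Θ×T by B×ΔT×m×f×q):
  M: [ 1  0  1  0  1]
  I: [-1  0  0  0  0]
  Θ: [ 0  1  0  0  0]
  T: [-2  0  0 -1 -3]
  [M]: (-1)·0+(2)·1+(-2)·0+(1)·1 = 3
  [I]: (-1)·0+(2)·0+(-2)·0+(1)·0 = 0
  [Θ]: (-1)·1+(2)·0+(-2)·0+(1)·0 = -1
  [T]: (-1)·0+(2)·0+(-2)·-1+(1)·-3 = -1
⇒ M^3 Θ^-1 T^-1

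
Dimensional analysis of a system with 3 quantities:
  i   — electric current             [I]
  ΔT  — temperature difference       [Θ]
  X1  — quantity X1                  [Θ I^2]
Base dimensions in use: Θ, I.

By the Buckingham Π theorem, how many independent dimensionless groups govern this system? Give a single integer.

Write exponents as rows Θ,I / cols i,ΔT,X1:
  Θ: [ 0  1  1]
  I: [ 1  0  2]
Echelon form has 2 nonzero rows (pivots: i,ΔT)
n=3, r=2 ⇒ 1 dimensionless group

1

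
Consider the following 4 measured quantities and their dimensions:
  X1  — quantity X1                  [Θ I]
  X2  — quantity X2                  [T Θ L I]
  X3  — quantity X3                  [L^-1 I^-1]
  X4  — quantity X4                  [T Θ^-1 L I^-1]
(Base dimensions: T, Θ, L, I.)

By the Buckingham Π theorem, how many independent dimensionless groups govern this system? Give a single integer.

Dimensional matrix (T×Θ×L×I by X1×X2×X3×X4):
  T: [ 0  1  0  1]
  Θ: [ 1  1  0 -1]
  L: [ 0  1 -1  1]
  I: [ 1  1 -1 -1]
RREF → pivots at {X1,X2,X3} ⇒ r = 3
4 vars − rank 3 = 1 Π group

1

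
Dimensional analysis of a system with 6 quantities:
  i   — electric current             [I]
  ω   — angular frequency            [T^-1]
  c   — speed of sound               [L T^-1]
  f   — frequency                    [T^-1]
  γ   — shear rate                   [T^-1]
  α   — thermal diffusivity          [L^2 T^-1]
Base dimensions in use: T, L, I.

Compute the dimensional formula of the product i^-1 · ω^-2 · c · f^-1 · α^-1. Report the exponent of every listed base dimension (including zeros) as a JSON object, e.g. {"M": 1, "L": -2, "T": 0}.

{"T": 3, "L": -1, "I": -1}

Write exponents as rows T,L,I / cols i,ω,c,f,γ,α:
  T: [ 0 -1 -1 -1 -1 -1]
  L: [ 0  0  1  0  0  2]
  I: [ 1  0  0  0  0  0]
  [T]: (-1)·0+(-2)·-1+(1)·-1+(-1)·-1+(-1)·-1 = 3
  [L]: (-1)·0+(-2)·0+(1)·1+(-1)·0+(-1)·2 = -1
  [I]: (-1)·1+(-2)·0+(1)·0+(-1)·0+(-1)·0 = -1
⇒ T^3 L^-1 I^-1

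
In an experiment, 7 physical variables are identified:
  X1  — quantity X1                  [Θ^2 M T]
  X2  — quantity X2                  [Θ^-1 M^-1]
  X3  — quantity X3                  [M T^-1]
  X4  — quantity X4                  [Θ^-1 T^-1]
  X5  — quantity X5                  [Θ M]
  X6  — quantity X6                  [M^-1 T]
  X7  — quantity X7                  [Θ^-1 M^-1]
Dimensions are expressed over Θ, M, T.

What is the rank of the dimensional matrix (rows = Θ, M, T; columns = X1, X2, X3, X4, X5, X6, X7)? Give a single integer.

2

Dimensional matrix (Θ×M×T by X1×X2×X3×X4×X5×X6×X7):
  Θ: [ 2 -1  0 -1  1  0 -1]
  M: [ 1 -1  1  0  1 -1 -1]
  T: [ 1  0 -1 -1  0  1  0]
Echelon form has 2 nonzero rows (pivots: X1,X2)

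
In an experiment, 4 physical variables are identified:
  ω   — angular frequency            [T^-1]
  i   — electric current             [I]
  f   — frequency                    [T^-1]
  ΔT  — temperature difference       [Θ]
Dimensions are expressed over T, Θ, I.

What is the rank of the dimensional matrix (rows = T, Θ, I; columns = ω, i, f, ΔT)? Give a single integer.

3

Write exponents as rows T,Θ,I / cols ω,i,f,ΔT:
  T: [-1  0 -1  0]
  Θ: [ 0  0  0  1]
  I: [ 0  1  0  0]
Row reduction gives pivot columns ω,i,ΔT; rank = 3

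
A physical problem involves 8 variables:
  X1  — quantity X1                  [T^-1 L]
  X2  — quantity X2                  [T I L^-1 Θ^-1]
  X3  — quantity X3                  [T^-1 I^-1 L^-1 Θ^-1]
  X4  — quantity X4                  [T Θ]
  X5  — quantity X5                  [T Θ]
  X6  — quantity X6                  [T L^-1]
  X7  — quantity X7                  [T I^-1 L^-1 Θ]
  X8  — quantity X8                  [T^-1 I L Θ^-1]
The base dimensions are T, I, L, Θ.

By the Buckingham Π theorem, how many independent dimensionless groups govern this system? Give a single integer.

5

Write exponents as rows T,I,L,Θ / cols X1,X2,X3,X4,X5,X6,X7,X8:
  T: [-1  1 -1  1  1  1  1 -1]
  I: [ 0  1 -1  0  0  0 -1  1]
  L: [ 1 -1 -1  0  0 -1 -1  1]
  Θ: [ 0 -1 -1  1  1  0  1 -1]
Row reduction gives pivot columns X1,X2,X3; rank = 3
n=8, r=3 ⇒ 5 dimensionless groups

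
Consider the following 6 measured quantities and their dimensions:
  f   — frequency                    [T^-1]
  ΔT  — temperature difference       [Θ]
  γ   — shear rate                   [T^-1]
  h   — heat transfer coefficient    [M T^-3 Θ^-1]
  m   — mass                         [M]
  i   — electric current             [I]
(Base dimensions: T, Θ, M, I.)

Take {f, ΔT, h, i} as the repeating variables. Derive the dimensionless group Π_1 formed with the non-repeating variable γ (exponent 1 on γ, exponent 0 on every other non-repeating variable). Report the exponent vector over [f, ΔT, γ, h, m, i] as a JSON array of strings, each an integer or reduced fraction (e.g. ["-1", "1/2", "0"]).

Exponent matrix [T,Θ,M,I] × [f,ΔT,γ,h,m,i]:
  T: [-1  0 -1 -3  0  0]
  Θ: [ 0  1  0 -1  0  0]
  M: [ 0  0  0  1  1  0]
  I: [ 0  0  0  0  0  1]
RREF → pivots at {f,ΔT,h,i} ⇒ r = 4
Repeat: f,ΔT,h,i; free: γ,m
RREF:
  r0: [   1    0    1    0   -3    0]
  r1: [   0    1    0    0    1    0]
  r2: [   0    0    0    1    1    0]
  r3: [   0    0    0    0    0    1]
Fix exponent of γ at 1, m at 0; solve each RREF row for its pivot's exponent:
  r0: exp(f) + (1)·1 = 0 ⇒ exp(f) = -1
  r1: exp(ΔT) + (0)·1 = 0 ⇒ exp(ΔT) = 0
  r2: exp(h) + (0)·1 = 0 ⇒ exp(h) = 0
  r3: exp(i) + (0)·1 = 0 ⇒ exp(i) = 0
Π_1 = f^-1 · γ

["-1", "0", "1", "0", "0", "0"]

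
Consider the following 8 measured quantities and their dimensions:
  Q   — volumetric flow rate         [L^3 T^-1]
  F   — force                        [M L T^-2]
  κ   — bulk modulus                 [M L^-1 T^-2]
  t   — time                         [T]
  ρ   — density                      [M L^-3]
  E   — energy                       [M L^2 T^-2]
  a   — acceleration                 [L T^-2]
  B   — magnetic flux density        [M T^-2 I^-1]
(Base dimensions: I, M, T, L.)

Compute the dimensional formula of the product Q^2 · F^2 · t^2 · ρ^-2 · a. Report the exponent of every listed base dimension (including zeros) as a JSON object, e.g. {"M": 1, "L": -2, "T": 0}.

Dimensional matrix (I×M×T×L by Q×F×κ×t×ρ×E×a×B):
  I: [ 0  0  0  0  0  0  0 -1]
  M: [ 0  1  1  0  1  1  0  1]
  T: [-1 -2 -2  1  0 -2 -2 -2]
  L: [ 3  1 -1  0 -3  2  1  0]
  [I]: (2)·0+(2)·0+(2)·0+(-2)·0+(1)·0 = 0
  [M]: (2)·0+(2)·1+(2)·0+(-2)·1+(1)·0 = 0
  [T]: (2)·-1+(2)·-2+(2)·1+(-2)·0+(1)·-2 = -6
  [L]: (2)·3+(2)·1+(2)·0+(-2)·-3+(1)·1 = 15
⇒ T^-6 L^15

{"I": 0, "M": 0, "T": -6, "L": 15}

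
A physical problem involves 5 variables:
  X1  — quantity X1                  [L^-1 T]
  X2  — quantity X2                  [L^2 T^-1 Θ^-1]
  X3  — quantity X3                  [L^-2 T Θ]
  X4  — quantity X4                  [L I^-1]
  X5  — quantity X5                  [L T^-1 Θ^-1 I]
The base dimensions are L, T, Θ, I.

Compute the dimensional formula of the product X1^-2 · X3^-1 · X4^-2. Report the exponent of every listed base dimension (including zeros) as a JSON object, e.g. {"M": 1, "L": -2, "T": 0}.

Write exponents as rows L,T,Θ,I / cols X1,X2,X3,X4,X5:
  L: [-1  2 -2  1  1]
  T: [ 1 -1  1  0 -1]
  Θ: [ 0 -1  1  0 -1]
  I: [ 0  0  0 -1  1]
  [L]: (-2)·-1+(-1)·-2+(-2)·1 = 2
  [T]: (-2)·1+(-1)·1+(-2)·0 = -3
  [Θ]: (-2)·0+(-1)·1+(-2)·0 = -1
  [I]: (-2)·0+(-1)·0+(-2)·-1 = 2
⇒ L^2 T^-3 Θ^-1 I^2

{"L": 2, "T": -3, "Θ": -1, "I": 2}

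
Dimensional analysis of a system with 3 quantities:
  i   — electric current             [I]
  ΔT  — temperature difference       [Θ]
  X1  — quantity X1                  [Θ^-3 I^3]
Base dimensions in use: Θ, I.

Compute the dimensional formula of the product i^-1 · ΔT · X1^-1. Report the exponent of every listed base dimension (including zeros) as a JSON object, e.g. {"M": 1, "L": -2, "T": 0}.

{"Θ": 4, "I": -4}

Dimensional matrix (Θ×I by i×ΔT×X1):
  Θ: [ 0  1 -3]
  I: [ 1  0  3]
  [Θ]: (-1)·0+(1)·1+(-1)·-3 = 4
  [I]: (-1)·1+(1)·0+(-1)·3 = -4
⇒ Θ^4 I^-4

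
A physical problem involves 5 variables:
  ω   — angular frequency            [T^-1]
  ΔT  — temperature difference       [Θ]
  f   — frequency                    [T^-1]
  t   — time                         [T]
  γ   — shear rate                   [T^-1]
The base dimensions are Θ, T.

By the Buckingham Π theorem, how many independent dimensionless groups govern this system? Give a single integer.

Write exponents as rows Θ,T / cols ω,ΔT,f,t,γ:
  Θ: [ 0  1  0  0  0]
  T: [-1  0 -1  1 -1]
Row reduction gives pivot columns ω,ΔT; rank = 2
n=5, r=2 ⇒ 3 dimensionless groups

3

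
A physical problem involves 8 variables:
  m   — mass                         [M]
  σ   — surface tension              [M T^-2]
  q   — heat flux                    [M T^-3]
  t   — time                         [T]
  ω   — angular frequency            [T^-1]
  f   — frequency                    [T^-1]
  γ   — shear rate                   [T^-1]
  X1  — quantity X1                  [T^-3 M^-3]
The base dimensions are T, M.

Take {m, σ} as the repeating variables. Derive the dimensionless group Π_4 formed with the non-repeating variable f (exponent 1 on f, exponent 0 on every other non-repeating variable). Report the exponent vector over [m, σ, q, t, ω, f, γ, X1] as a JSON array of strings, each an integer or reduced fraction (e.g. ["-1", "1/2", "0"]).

Exponent matrix [T,M] × [m,σ,q,t,ω,f,γ,X1]:
  T: [ 0 -2 -3  1 -1 -1 -1 -3]
  M: [ 1  1  1  0  0  0  0 -3]
Row reduction gives pivot columns m,σ; rank = 2
Repeat: m,σ; free: q,t,ω,f,γ,X1
RREF:
  r0: [   1    0 -1/2  1/2 -1/2 -1/2 -1/2 -9/2]
  r1: [   0    1  3/2 -1/2  1/2  1/2  1/2  3/2]
Fix exponent of f at 1, q at 0, t at 0, ω at 0, γ at 0, X1 at 0; solve each RREF row for its pivot's exponent:
  r0: exp(m) + (-1/2)·1 = 0 ⇒ exp(m) = 1/2
  r1: exp(σ) + (1/2)·1 = 0 ⇒ exp(σ) = -1/2
Π_4 = m^(1/2) · σ^(-1/2) · f

["1/2", "-1/2", "0", "0", "0", "1", "0", "0"]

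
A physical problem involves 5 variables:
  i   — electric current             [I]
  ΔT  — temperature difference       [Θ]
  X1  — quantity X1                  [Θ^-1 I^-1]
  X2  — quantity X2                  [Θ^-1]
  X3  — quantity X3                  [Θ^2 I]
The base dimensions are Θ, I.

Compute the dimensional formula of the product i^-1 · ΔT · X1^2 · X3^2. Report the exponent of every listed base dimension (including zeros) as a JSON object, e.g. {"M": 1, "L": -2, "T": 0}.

{"Θ": 3, "I": -1}

Exponent matrix [Θ,I] × [i,ΔT,X1,X2,X3]:
  Θ: [ 0  1 -1 -1  2]
  I: [ 1  0 -1  0  1]
  [Θ]: (-1)·0+(1)·1+(2)·-1+(2)·2 = 3
  [I]: (-1)·1+(1)·0+(2)·-1+(2)·1 = -1
⇒ Θ^3 I^-1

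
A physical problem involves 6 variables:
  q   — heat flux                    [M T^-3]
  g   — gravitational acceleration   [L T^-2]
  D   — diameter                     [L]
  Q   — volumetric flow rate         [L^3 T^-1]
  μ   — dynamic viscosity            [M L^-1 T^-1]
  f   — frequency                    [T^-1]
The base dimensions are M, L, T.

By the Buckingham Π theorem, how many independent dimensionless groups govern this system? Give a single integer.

Write exponents as rows M,L,T / cols q,g,D,Q,μ,f:
  M: [ 1  0  0  0  1  0]
  L: [ 0  1  1  3 -1  0]
  T: [-3 -2  0 -1 -1 -1]
Echelon form has 3 nonzero rows (pivots: q,g,D)
6 vars − rank 3 = 3 Π groups

3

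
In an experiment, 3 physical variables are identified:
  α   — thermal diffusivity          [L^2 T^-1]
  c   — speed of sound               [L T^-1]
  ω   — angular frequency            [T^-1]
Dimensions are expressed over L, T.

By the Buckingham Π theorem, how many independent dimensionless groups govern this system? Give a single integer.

1

Write exponents as rows L,T / cols α,c,ω:
  L: [ 2  1  0]
  T: [-1 -1 -1]
RREF → pivots at {α,c} ⇒ r = 2
Π count = n − r = 3 − 2 = 1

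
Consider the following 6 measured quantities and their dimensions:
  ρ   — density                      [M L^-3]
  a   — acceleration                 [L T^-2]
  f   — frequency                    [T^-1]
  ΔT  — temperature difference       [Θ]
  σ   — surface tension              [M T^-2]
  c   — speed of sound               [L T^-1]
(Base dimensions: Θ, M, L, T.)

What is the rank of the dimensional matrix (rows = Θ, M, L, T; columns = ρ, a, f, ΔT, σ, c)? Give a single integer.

4

Dimensional matrix (Θ×M×L×T by ρ×a×f×ΔT×σ×c):
  Θ: [ 0  0  0  1  0  0]
  M: [ 1  0  0  0  1  0]
  L: [-3  1  0  0  0  1]
  T: [ 0 -2 -1  0 -2 -1]
RREF → pivots at {ρ,a,f,ΔT} ⇒ r = 4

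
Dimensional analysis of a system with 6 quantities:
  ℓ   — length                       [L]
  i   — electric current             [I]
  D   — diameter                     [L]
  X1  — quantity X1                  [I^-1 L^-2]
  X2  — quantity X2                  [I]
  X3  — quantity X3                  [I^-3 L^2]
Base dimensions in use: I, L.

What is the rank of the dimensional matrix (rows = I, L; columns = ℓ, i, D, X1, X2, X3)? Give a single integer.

2

Write exponents as rows I,L / cols ℓ,i,D,X1,X2,X3:
  I: [ 0  1  0 -1  1 -3]
  L: [ 1  0  1 -2  0  2]
RREF → pivots at {ℓ,i} ⇒ r = 2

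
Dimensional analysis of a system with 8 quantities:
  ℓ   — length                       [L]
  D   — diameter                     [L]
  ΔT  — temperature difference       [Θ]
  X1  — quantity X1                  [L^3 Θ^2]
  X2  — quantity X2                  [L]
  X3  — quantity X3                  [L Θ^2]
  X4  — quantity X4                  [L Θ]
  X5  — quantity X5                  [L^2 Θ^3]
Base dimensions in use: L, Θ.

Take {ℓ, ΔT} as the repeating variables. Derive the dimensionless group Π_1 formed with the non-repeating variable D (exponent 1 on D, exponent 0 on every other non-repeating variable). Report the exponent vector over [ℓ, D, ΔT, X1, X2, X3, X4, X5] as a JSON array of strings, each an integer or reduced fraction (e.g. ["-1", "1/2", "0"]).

Dimensional matrix (L×Θ by ℓ×D×ΔT×X1×X2×X3×X4×X5):
  L: [ 1  1  0  3  1  1  1  2]
  Θ: [ 0  0  1  2  0  2  1  3]
Echelon form has 2 nonzero rows (pivots: ℓ,ΔT)
Repeat: ℓ,ΔT; free: D,X1,X2,X3,X4,X5
RREF:
  r0: [   1    1    0    3    1    1    1    2]
  r1: [   0    0    1    2    0    2    1    3]
Fix exponent of D at 1, X1 at 0, X2 at 0, X3 at 0, X4 at 0, X5 at 0; solve each RREF row for its pivot's exponent:
  r0: exp(ℓ) + (1)·1 = 0 ⇒ exp(ℓ) = -1
  r1: exp(ΔT) + (0)·1 = 0 ⇒ exp(ΔT) = 0
Π_1 = ℓ^-1 · D

["-1", "1", "0", "0", "0", "0", "0", "0"]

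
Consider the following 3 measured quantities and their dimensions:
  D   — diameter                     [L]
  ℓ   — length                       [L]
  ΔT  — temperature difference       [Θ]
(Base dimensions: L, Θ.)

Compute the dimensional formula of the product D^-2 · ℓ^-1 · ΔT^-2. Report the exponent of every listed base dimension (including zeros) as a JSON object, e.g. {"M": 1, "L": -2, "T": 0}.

{"L": -3, "Θ": -2}

Dimensional matrix (L×Θ by D×ℓ×ΔT):
  L: [ 1  1  0]
  Θ: [ 0  0  1]
  [L]: (-2)·1+(-1)·1+(-2)·0 = -3
  [Θ]: (-2)·0+(-1)·0+(-2)·1 = -2
⇒ L^-3 Θ^-2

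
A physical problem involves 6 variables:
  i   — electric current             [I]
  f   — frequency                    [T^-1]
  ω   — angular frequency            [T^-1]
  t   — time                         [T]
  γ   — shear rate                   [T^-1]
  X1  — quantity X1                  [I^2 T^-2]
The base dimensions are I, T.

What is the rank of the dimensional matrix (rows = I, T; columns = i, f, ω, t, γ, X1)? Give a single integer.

Write exponents as rows I,T / cols i,f,ω,t,γ,X1:
  I: [ 1  0  0  0  0  2]
  T: [ 0 -1 -1  1 -1 -2]
Row reduction gives pivot columns i,f; rank = 2

2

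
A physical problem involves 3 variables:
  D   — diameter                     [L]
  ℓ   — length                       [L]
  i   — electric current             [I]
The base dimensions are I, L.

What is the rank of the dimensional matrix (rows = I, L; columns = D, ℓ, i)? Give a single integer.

2

Dimensional matrix (I×L by D×ℓ×i):
  I: [ 0  0  1]
  L: [ 1  1  0]
Echelon form has 2 nonzero rows (pivots: D,i)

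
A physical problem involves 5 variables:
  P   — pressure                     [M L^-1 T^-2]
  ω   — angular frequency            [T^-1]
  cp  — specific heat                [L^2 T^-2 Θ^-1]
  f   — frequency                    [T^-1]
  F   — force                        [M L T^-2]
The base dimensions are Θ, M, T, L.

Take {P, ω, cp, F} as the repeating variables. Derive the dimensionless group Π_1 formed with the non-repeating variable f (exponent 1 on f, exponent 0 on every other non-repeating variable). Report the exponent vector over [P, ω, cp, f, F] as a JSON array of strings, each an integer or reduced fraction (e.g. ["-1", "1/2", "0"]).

Write exponents as rows Θ,M,T,L / cols P,ω,cp,f,F:
  Θ: [ 0  0 -1  0  0]
  M: [ 1  0  0  0  1]
  T: [-2 -1 -2 -1 -2]
  L: [-1  0  2  0  1]
Row reduction gives pivot columns P,ω,cp,F; rank = 4
Pivot set = {P,ω,cp,F}, free = {f}
RREF:
  r0: [   1    0    0    0    0]
  r1: [   0    1    0    1    0]
  r2: [   0    0    1    0    0]
  r3: [   0    0    0    0    1]
Fix exponent of f at 1; solve each RREF row for its pivot's exponent:
  r0: exp(P) + (0)·1 = 0 ⇒ exp(P) = 0
  r1: exp(ω) + (1)·1 = 0 ⇒ exp(ω) = -1
  r2: exp(cp) + (0)·1 = 0 ⇒ exp(cp) = 0
  r3: exp(F) + (0)·1 = 0 ⇒ exp(F) = 0
Π_1 = ω^-1 · f

["0", "-1", "0", "1", "0"]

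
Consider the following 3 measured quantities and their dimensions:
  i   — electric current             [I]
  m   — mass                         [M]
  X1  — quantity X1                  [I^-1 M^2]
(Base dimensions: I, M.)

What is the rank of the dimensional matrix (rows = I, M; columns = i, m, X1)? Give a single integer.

Dimensional matrix (I×M by i×m×X1):
  I: [ 1  0 -1]
  M: [ 0  1  2]
RREF → pivots at {i,m} ⇒ r = 2

2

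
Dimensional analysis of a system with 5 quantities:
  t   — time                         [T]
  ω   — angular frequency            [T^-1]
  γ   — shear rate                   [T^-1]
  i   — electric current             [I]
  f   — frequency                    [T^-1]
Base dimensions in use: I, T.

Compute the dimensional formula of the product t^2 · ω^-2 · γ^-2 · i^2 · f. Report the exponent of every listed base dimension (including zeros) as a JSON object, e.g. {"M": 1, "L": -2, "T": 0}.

{"I": 2, "T": 5}

Write exponents as rows I,T / cols t,ω,γ,i,f:
  I: [ 0  0  0  1  0]
  T: [ 1 -1 -1  0 -1]
  [I]: (2)·0+(-2)·0+(-2)·0+(2)·1+(1)·0 = 2
  [T]: (2)·1+(-2)·-1+(-2)·-1+(2)·0+(1)·-1 = 5
⇒ I^2 T^5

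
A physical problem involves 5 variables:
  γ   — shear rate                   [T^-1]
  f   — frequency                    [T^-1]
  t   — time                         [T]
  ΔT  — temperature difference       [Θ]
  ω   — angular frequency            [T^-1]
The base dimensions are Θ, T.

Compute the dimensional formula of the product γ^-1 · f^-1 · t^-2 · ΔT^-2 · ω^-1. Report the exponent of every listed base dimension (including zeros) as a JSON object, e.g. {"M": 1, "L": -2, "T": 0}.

{"Θ": -2, "T": 1}

Dimensional matrix (Θ×T by γ×f×t×ΔT×ω):
  Θ: [ 0  0  0  1  0]
  T: [-1 -1  1  0 -1]
  [Θ]: (-1)·0+(-1)·0+(-2)·0+(-2)·1+(-1)·0 = -2
  [T]: (-1)·-1+(-1)·-1+(-2)·1+(-2)·0+(-1)·-1 = 1
⇒ Θ^-2 T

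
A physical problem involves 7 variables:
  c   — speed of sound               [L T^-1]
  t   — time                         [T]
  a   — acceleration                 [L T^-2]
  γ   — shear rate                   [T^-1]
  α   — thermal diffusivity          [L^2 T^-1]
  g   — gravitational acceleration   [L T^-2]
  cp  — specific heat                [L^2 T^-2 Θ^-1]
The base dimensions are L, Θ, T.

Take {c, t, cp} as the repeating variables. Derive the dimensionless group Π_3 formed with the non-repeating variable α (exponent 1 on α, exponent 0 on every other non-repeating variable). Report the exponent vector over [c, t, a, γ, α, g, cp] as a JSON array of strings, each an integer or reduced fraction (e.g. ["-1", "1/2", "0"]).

Exponent matrix [L,Θ,T] × [c,t,a,γ,α,g,cp]:
  L: [ 1  0  1  0  2  1  2]
  Θ: [ 0  0  0  0  0  0 -1]
  T: [-1  1 -2 -1 -1 -2 -2]
RREF → pivots at {c,t,cp} ⇒ r = 3
Pivot set = {c,t,cp}, free = {a,γ,α,g}
RREF:
  r0: [   1    0    1    0    2    1    0]
  r1: [   0    1   -1   -1    1   -1    0]
  r2: [   0    0    0    0    0    0    1]
Fix exponent of α at 1, a at 0, γ at 0, g at 0; solve each RREF row for its pivot's exponent:
  r0: exp(c) + (2)·1 = 0 ⇒ exp(c) = -2
  r1: exp(t) + (1)·1 = 0 ⇒ exp(t) = -1
  r2: exp(cp) + (0)·1 = 0 ⇒ exp(cp) = 0
Π_3 = c^-2 · t^-1 · α

["-2", "-1", "0", "0", "1", "0", "0"]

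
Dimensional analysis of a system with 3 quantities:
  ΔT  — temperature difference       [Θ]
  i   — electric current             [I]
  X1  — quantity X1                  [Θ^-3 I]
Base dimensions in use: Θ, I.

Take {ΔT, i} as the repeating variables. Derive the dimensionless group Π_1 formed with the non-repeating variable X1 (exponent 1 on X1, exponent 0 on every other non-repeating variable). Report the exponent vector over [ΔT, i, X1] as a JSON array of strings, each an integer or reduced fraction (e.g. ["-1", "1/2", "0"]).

["3", "-1", "1"]

Exponent matrix [Θ,I] × [ΔT,i,X1]:
  Θ: [ 1  0 -3]
  I: [ 0  1  1]
Row reduction gives pivot columns ΔT,i; rank = 2
Repeat: ΔT,i; free: X1
RREF:
  r0: [   1    0   -3]
  r1: [   0    1    1]
Fix exponent of X1 at 1; solve each RREF row for its pivot's exponent:
  r0: exp(ΔT) + (-3)·1 = 0 ⇒ exp(ΔT) = 3
  r1: exp(i) + (1)·1 = 0 ⇒ exp(i) = -1
Π_1 = ΔT^3 · i^-1 · X1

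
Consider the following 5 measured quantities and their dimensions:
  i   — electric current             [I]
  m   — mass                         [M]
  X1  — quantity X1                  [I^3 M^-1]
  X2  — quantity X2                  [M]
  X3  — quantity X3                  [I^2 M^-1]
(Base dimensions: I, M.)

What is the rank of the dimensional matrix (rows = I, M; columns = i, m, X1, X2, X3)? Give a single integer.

Write exponents as rows I,M / cols i,m,X1,X2,X3:
  I: [ 1  0  3  0  2]
  M: [ 0  1 -1  1 -1]
Row reduction gives pivot columns i,m; rank = 2

2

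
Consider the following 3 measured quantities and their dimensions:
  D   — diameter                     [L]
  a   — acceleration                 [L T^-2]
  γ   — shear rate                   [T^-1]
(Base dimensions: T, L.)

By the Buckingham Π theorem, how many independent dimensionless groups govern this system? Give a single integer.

Write exponents as rows T,L / cols D,a,γ:
  T: [ 0 -2 -1]
  L: [ 1  1  0]
RREF → pivots at {D,a} ⇒ r = 2
Π count = n − r = 3 − 2 = 1

1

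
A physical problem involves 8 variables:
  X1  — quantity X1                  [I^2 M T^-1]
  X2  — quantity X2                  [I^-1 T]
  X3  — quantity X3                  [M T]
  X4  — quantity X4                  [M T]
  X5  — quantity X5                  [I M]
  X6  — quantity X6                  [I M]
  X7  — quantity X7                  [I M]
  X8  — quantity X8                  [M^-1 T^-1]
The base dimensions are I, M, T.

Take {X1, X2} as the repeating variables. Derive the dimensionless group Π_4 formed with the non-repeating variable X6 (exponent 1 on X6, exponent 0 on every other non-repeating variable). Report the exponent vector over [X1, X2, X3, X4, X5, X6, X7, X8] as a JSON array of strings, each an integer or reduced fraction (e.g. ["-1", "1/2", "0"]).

Exponent matrix [I,M,T] × [X1,X2,X3,X4,X5,X6,X7,X8]:
  I: [ 2 -1  0  0  1  1  1  0]
  M: [ 1  0  1  1  1  1  1 -1]
  T: [-1  1  1  1  0  0  0 -1]
Row reduction gives pivot columns X1,X2; rank = 2
Repeat: X1,X2; free: X3,X4,X5,X6,X7,X8
RREF:
  r0: [   1    0    1    1    1    1    1   -1]
  r1: [   0    1    2    2    1    1    1   -2]
  r2: [   0    0    0    0    0    0    0    0]
Fix exponent of X6 at 1, X3 at 0, X4 at 0, X5 at 0, X7 at 0, X8 at 0; solve each RREF row for its pivot's exponent:
  r0: exp(X1) + (1)·1 = 0 ⇒ exp(X1) = -1
  r1: exp(X2) + (1)·1 = 0 ⇒ exp(X2) = -1
Π_4 = X1^-1 · X2^-1 · X6

["-1", "-1", "0", "0", "0", "1", "0", "0"]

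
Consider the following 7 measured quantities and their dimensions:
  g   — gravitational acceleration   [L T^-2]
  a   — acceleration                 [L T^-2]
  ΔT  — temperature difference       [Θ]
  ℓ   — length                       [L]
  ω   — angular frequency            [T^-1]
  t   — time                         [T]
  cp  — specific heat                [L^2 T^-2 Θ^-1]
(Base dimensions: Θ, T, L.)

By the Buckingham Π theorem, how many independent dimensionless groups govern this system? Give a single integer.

4

Write exponents as rows Θ,T,L / cols g,a,ΔT,ℓ,ω,t,cp:
  Θ: [ 0  0  1  0  0  0 -1]
  T: [-2 -2  0  0 -1  1 -2]
  L: [ 1  1  0  1  0  0  2]
Echelon form has 3 nonzero rows (pivots: g,ΔT,ℓ)
n=7, r=3 ⇒ 4 dimensionless groups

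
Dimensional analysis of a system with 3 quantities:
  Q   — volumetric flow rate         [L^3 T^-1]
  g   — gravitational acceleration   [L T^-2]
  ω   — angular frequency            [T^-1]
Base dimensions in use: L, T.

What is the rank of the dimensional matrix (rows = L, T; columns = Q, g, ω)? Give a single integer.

Write exponents as rows L,T / cols Q,g,ω:
  L: [ 3  1  0]
  T: [-1 -2 -1]
Echelon form has 2 nonzero rows (pivots: Q,g)

2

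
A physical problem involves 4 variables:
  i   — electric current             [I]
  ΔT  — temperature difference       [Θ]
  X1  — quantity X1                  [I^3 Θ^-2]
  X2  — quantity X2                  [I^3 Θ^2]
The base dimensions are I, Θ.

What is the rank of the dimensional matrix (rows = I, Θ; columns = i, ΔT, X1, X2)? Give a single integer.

2

Dimensional matrix (I×Θ by i×ΔT×X1×X2):
  I: [ 1  0  3  3]
  Θ: [ 0  1 -2  2]
RREF → pivots at {i,ΔT} ⇒ r = 2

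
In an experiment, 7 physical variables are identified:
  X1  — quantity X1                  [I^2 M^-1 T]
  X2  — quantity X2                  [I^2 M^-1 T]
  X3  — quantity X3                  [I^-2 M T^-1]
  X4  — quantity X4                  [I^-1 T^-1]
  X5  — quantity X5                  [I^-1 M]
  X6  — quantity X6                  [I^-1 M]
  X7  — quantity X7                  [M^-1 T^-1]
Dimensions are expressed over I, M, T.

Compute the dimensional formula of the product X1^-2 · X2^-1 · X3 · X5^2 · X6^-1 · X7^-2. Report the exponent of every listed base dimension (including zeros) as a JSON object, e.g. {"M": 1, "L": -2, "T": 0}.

{"I": -9, "M": 7, "T": -2}

Write exponents as rows I,M,T / cols X1,X2,X3,X4,X5,X6,X7:
  I: [ 2  2 -2 -1 -1 -1  0]
  M: [-1 -1  1  0  1  1 -1]
  T: [ 1  1 -1 -1  0  0 -1]
  [I]: (-2)·2+(-1)·2+(1)·-2+(2)·-1+(-1)·-1+(-2)·0 = -9
  [M]: (-2)·-1+(-1)·-1+(1)·1+(2)·1+(-1)·1+(-2)·-1 = 7
  [T]: (-2)·1+(-1)·1+(1)·-1+(2)·0+(-1)·0+(-2)·-1 = -2
⇒ I^-9 M^7 T^-2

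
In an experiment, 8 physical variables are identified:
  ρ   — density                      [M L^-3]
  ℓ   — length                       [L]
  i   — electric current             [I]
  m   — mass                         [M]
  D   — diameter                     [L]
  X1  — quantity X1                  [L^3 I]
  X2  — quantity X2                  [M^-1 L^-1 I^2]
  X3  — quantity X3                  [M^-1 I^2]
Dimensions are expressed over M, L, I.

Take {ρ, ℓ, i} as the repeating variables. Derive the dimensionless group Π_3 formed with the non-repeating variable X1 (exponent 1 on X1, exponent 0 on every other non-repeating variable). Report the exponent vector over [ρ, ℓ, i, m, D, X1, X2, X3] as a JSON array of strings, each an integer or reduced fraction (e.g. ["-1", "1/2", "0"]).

Write exponents as rows M,L,I / cols ρ,ℓ,i,m,D,X1,X2,X3:
  M: [ 1  0  0  1  0  0 -1 -1]
  L: [-3  1  0  0  1  3 -1  0]
  I: [ 0  0  1  0  0  1  2  2]
RREF → pivots at {ρ,ℓ,i} ⇒ r = 3
Repeat: ρ,ℓ,i; free: m,D,X1,X2,X3
RREF:
  r0: [   1    0    0    1    0    0   -1   -1]
  r1: [   0    1    0    3    1    3   -4   -3]
  r2: [   0    0    1    0    0    1    2    2]
Fix exponent of X1 at 1, m at 0, D at 0, X2 at 0, X3 at 0; solve each RREF row for its pivot's exponent:
  r0: exp(ρ) + (0)·1 = 0 ⇒ exp(ρ) = 0
  r1: exp(ℓ) + (3)·1 = 0 ⇒ exp(ℓ) = -3
  r2: exp(i) + (1)·1 = 0 ⇒ exp(i) = -1
Π_3 = ℓ^-3 · i^-1 · X1

["0", "-3", "-1", "0", "0", "1", "0", "0"]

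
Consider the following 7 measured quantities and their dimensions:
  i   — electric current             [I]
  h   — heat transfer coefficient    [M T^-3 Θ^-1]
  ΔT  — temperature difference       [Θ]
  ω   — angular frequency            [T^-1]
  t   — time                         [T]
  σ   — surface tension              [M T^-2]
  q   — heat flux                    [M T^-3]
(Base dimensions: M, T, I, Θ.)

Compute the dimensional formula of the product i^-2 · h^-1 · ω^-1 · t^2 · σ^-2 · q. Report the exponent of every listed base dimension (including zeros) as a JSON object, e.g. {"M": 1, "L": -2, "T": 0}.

Write exponents as rows M,T,I,Θ / cols i,h,ΔT,ω,t,σ,q:
  M: [ 0  1  0  0  0  1  1]
  T: [ 0 -3  0 -1  1 -2 -3]
  I: [ 1  0  0  0  0  0  0]
  Θ: [ 0 -1  1  0  0  0  0]
  [M]: (-2)·0+(-1)·1+(-1)·0+(2)·0+(-2)·1+(1)·1 = -2
  [T]: (-2)·0+(-1)·-3+(-1)·-1+(2)·1+(-2)·-2+(1)·-3 = 7
  [I]: (-2)·1+(-1)·0+(-1)·0+(2)·0+(-2)·0+(1)·0 = -2
  [Θ]: (-2)·0+(-1)·-1+(-1)·0+(2)·0+(-2)·0+(1)·0 = 1
⇒ M^-2 T^7 I^-2 Θ

{"M": -2, "T": 7, "I": -2, "Θ": 1}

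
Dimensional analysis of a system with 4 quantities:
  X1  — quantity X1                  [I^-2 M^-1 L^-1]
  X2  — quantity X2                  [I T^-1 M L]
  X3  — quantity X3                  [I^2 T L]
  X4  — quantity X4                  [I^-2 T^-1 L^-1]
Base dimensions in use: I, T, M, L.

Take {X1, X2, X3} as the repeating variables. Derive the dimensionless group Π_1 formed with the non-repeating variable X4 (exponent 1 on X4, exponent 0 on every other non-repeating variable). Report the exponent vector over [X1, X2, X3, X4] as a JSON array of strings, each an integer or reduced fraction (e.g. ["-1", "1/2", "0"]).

Exponent matrix [I,T,M,L] × [X1,X2,X3,X4]:
  I: [-2  1  2 -2]
  T: [ 0 -1  1 -1]
  M: [-1  1  0  0]
  L: [-1  1  1 -1]
Row reduction gives pivot columns X1,X2,X3; rank = 3
Pivot set = {X1,X2,X3}, free = {X4}
RREF:
  r0: [   1    0    0    0]
  r1: [   0    1    0    0]
  r2: [   0    0    1   -1]
  r3: [   0    0    0    0]
Fix exponent of X4 at 1; solve each RREF row for its pivot's exponent:
  r0: exp(X1) + (0)·1 = 0 ⇒ exp(X1) = 0
  r1: exp(X2) + (0)·1 = 0 ⇒ exp(X2) = 0
  r2: exp(X3) + (-1)·1 = 0 ⇒ exp(X3) = 1
Π_1 = X3 · X4

["0", "0", "1", "1"]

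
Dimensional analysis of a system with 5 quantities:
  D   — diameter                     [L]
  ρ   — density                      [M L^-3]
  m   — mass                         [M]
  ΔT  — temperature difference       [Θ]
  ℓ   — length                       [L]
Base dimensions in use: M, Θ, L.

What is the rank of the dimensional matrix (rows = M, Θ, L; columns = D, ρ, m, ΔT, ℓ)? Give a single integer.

3

Exponent matrix [M,Θ,L] × [D,ρ,m,ΔT,ℓ]:
  M: [ 0  1  1  0  0]
  Θ: [ 0  0  0  1  0]
  L: [ 1 -3  0  0  1]
Echelon form has 3 nonzero rows (pivots: D,ρ,ΔT)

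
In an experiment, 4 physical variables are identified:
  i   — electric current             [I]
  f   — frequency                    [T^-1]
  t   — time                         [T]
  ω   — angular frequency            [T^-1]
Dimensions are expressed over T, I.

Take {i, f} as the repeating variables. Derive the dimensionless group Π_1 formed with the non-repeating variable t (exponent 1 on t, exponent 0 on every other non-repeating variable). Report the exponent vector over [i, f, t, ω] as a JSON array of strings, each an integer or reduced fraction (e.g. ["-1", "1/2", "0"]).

["0", "1", "1", "0"]

Write exponents as rows T,I / cols i,f,t,ω:
  T: [ 0 -1  1 -1]
  I: [ 1  0  0  0]
Echelon form has 2 nonzero rows (pivots: i,f)
Repeat: i,f; free: t,ω
RREF:
  r0: [   1    0    0    0]
  r1: [   0    1   -1    1]
Fix exponent of t at 1, ω at 0; solve each RREF row for its pivot's exponent:
  r0: exp(i) + (0)·1 = 0 ⇒ exp(i) = 0
  r1: exp(f) + (-1)·1 = 0 ⇒ exp(f) = 1
Π_1 = f · t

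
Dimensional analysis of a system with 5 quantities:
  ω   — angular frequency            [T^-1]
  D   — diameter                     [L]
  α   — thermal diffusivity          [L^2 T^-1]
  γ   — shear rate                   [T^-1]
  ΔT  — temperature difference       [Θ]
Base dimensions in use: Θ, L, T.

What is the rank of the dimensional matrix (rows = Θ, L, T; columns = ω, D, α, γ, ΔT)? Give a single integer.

Exponent matrix [Θ,L,T] × [ω,D,α,γ,ΔT]:
  Θ: [ 0  0  0  0  1]
  L: [ 0  1  2  0  0]
  T: [-1  0 -1 -1  0]
RREF → pivots at {ω,D,ΔT} ⇒ r = 3

3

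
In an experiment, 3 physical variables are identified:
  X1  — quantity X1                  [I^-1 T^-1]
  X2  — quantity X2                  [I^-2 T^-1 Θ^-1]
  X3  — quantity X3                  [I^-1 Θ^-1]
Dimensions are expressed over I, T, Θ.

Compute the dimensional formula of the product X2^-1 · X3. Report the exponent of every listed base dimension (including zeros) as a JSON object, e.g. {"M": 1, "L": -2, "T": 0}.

{"I": 1, "T": 1, "Θ": 0}

Exponent matrix [I,T,Θ] × [X1,X2,X3]:
  I: [-1 -2 -1]
  T: [-1 -1  0]
  Θ: [ 0 -1 -1]
  [I]: (-1)·-2+(1)·-1 = 1
  [T]: (-1)·-1+(1)·0 = 1
  [Θ]: (-1)·-1+(1)·-1 = 0
⇒ I T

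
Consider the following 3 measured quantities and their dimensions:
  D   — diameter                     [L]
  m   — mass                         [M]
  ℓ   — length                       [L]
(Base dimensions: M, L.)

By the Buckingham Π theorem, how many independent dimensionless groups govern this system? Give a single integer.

1

Exponent matrix [M,L] × [D,m,ℓ]:
  M: [ 0  1  0]
  L: [ 1  0  1]
Echelon form has 2 nonzero rows (pivots: D,m)
n=3, r=2 ⇒ 1 dimensionless group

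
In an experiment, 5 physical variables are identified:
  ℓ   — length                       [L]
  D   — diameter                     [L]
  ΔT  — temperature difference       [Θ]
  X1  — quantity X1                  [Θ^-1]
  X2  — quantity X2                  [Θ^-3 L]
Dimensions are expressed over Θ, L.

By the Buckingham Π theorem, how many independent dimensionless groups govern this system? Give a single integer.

Write exponents as rows Θ,L / cols ℓ,D,ΔT,X1,X2:
  Θ: [ 0  0  1 -1 -3]
  L: [ 1  1  0  0  1]
RREF → pivots at {ℓ,ΔT} ⇒ r = 2
n=5, r=2 ⇒ 3 dimensionless groups

3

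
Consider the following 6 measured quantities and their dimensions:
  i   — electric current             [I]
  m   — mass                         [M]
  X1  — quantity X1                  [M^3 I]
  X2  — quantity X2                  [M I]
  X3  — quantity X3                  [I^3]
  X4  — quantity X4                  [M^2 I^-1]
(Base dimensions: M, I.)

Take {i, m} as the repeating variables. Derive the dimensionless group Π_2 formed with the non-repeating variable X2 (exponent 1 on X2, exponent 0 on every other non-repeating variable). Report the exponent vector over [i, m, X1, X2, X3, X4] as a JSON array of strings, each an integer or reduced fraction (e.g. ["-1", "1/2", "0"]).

Write exponents as rows M,I / cols i,m,X1,X2,X3,X4:
  M: [ 0  1  3  1  0  2]
  I: [ 1  0  1  1  3 -1]
Echelon form has 2 nonzero rows (pivots: i,m)
Repeat: i,m; free: X1,X2,X3,X4
RREF:
  r0: [   1    0    1    1    3   -1]
  r1: [   0    1    3    1    0    2]
Fix exponent of X2 at 1, X1 at 0, X3 at 0, X4 at 0; solve each RREF row for its pivot's exponent:
  r0: exp(i) + (1)·1 = 0 ⇒ exp(i) = -1
  r1: exp(m) + (1)·1 = 0 ⇒ exp(m) = -1
Π_2 = i^-1 · m^-1 · X2

["-1", "-1", "0", "1", "0", "0"]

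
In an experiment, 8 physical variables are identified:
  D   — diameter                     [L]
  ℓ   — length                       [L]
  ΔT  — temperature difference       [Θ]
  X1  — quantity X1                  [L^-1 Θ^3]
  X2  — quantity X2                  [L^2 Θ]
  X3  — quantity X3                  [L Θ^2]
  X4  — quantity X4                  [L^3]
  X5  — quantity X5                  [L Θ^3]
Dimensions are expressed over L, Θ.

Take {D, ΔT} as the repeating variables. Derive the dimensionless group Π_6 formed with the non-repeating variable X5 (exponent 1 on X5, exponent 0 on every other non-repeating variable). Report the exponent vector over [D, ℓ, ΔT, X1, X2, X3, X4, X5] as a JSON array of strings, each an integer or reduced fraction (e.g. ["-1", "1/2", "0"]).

Dimensional matrix (L×Θ by D×ℓ×ΔT×X1×X2×X3×X4×X5):
  L: [ 1  1  0 -1  2  1  3  1]
  Θ: [ 0  0  1  3  1  2  0  3]
Echelon form has 2 nonzero rows (pivots: D,ΔT)
Repeat: D,ΔT; free: ℓ,X1,X2,X3,X4,X5
RREF:
  r0: [   1    1    0   -1    2    1    3    1]
  r1: [   0    0    1    3    1    2    0    3]
Fix exponent of X5 at 1, ℓ at 0, X1 at 0, X2 at 0, X3 at 0, X4 at 0; solve each RREF row for its pivot's exponent:
  r0: exp(D) + (1)·1 = 0 ⇒ exp(D) = -1
  r1: exp(ΔT) + (3)·1 = 0 ⇒ exp(ΔT) = -3
Π_6 = D^-1 · ΔT^-3 · X5

["-1", "0", "-3", "0", "0", "0", "0", "1"]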